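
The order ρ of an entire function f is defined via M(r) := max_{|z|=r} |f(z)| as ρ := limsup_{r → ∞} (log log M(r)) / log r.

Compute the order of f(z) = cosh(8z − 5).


cosh(w) is a linear combination of e^{iw} and e^{−iw} (or e^w, e^{−w} in the hyperbolic case), so |cosh(w)| ≤ e^{|w|}. With w = 8z − 5, |w| ≤ 8|z| + 5 = 8r + 5 on |z| = r, giving M(r) ≤ e^{8r + 5}, so ρ ≤ 1. On a suitable ray (z = it for sin/cos; z = t for sinh/cosh, t real → ∞), |cosh(8z − 5)| grows like e^{8|t|}/2, so ρ ≥ 1. Hence ρ = 1.
Therefore ρ = 1.

Order ρ = 1.


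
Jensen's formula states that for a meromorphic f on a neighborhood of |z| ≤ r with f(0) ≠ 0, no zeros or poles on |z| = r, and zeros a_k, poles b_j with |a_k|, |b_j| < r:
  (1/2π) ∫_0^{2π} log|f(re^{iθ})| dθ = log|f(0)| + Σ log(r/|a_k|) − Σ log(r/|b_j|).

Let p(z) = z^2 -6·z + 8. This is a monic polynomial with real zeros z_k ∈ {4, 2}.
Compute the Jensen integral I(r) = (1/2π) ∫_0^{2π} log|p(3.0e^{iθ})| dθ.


Zeros: 2, 4; r = 3.0.
Inside |z| < r: 2. Outside (|z| ≥ r): 4.
p(0) = 8, so log|p(0)| = log(8) = 2.0794.
Apply Jensen: I(r) = log|p(0)| + Σ_k log(r/|z_k|), summed over zeros inside |z| < r.
  log(r/|z_k|) for z_k = 2: log(3.0/2) = 0.4055
  Outside zeros (4) contribute nothing to the Jensen sum.
Sum over inside zeros: 0.4055.
I(r) = log|p(0)| + (inside sum) = 2.0794 + 0.4055 = 2.4849.
Note: since some zeros are outside |z| ≤ r, the simplified n·log(r) form does NOT apply — only the inside zeros contribute.

I(r) ≈ 2.4849.


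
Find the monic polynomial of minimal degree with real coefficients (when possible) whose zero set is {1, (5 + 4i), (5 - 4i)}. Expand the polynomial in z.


The polynomial is p(z) = ∏_{α ∈ S} (z − α), where S = {1, (5 + 4i), (5 - 4i)}.
Expanding the product yields: p(z) = z^3 -11·z^2 + 51·z -41.
Note conjugate pairs combine to real quadratics: (z − (5+4i))(z − (5−4i)) = z² − 10z + 41.
The resulting polynomial has degree 3 and real coefficients as required.

p(z) = z^3 -11·z^2 + 51·z -41.


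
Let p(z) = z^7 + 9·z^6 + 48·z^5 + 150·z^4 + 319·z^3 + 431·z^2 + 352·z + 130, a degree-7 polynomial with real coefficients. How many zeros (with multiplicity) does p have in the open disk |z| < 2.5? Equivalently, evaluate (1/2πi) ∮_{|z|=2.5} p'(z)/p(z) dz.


The zeros of p are: (-2 + 3i), (-2 - 3i), (-1 + 1i), (-1 - 1i), -1, (-1 + 2i), (-1 - 2i).
Their magnitudes are: 3.606, 3.606, 1.414, 1.414, 1, 2.236, 2.236.
Zeros with |z| < R = 2.5: (-1 + 1i), (-1 - 1i), -1, (-1 + 2i), (-1 - 2i).
Count = 5.
By the argument principle, (1/2πi) ∮_{|z|=R} p'(z)/p(z) dz equals exactly this count.

Number of zeros inside |z| < 2.5: 5.


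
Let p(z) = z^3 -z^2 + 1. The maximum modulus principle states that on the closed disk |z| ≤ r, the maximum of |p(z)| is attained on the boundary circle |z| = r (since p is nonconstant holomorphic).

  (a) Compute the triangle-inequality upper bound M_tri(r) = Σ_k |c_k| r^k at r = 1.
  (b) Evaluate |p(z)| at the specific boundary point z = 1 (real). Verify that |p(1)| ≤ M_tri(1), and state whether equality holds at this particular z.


Coefficients: c_0 = 1, c_1 = 0, c_2 = -1, c_3 = 1. Radius r = 1.
Part (a). Triangle bound: M_tri(r) = Σ_k |c_k| r^k
  = |1|·1^0 + |0|·1^1 + |-1|·1^2 + |1|·1^3
  = 1 + 0 + 1 + 1 = 3.
This bounds M(r) := max_{|z|=r} |p(z)| from above; equality holds iff all terms c_k z^k can be made to align in phase at a single z on |z|=r.
Part (b). At z = 1 (real, on the circle |z| = r):
  p(1) = (1)·1^0 + (0)·1^1 + (-1)·1^2 + (1)·1^3 = 1.
  |p(1)| = 1.
Check: |p(1)| = 1 ≤ 3 = M_tri(1). ✓ Equality does not hold at z = 1 (the coefficients have mixed signs, so the terms do not all align in phase there).

M_tri(1) = 3; |p(1)| = 1; equality at z=1: no.


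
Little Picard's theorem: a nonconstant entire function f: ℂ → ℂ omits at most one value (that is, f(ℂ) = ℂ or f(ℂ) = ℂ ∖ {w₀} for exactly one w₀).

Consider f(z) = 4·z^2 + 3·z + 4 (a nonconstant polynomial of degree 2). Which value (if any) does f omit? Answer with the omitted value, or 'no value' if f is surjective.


Little Picard bounds the complement of f(ℂ) to at most one point.
For every w ∈ ℂ, the equation p(z) − w = 0 is a nonconstant polynomial in z and hence has at least one root by the fundamental theorem of algebra. So p is surjective onto ℂ, omitting no value.

Omitted value: no value.


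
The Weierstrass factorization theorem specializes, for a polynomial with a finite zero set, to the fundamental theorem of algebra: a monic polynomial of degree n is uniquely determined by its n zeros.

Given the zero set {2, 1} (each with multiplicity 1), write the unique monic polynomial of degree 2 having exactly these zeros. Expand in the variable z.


The polynomial is p(z) = ∏_{α ∈ S} (z − α), where S = {2, 1}.
Expanding the product yields: p(z) = z^2 -3·z + 2.
The resulting polynomial has degree 2 and real coefficients as required.

p(z) = z^2 -3·z + 2.


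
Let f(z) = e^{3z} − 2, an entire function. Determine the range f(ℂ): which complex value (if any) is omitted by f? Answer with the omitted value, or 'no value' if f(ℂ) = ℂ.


Little Picard bounds the complement of f(ℂ) to at most one point.
e^{3z} is never zero on ℂ, so 1·e^{3z} takes every value in ℂ ∖ {0}. Adding -2 shifts the range to ℂ ∖ {-2}. Thus f omits exactly the value -2.

Omitted value: -2.


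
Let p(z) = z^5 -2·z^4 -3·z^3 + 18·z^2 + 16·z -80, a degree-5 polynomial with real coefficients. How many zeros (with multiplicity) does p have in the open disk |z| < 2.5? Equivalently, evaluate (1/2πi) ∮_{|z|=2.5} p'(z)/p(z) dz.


The zeros of p are: (-2 + 1i), (-2 - 1i), 2, (2 + 2i), (2 - 2i).
Their magnitudes are: 2.236, 2.236, 2, 2.828, 2.828.
Zeros with |z| < R = 2.5: (-2 + 1i), (-2 - 1i), 2.
Count = 3.
By the argument principle, (1/2πi) ∮_{|z|=R} p'(z)/p(z) dz equals exactly this count.

Number of zeros inside |z| < 2.5: 3.


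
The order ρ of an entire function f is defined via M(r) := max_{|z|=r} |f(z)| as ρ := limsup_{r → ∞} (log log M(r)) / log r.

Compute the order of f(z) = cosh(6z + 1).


cosh(w) is a linear combination of e^{iw} and e^{−iw} (or e^w, e^{−w} in the hyperbolic case), so |cosh(w)| ≤ e^{|w|}. With w = 6z + 1, |w| ≤ 6|z| + 1 = 6r + 1 on |z| = r, giving M(r) ≤ e^{6r + 1}, so ρ ≤ 1. On a suitable ray (z = it for sin/cos; z = t for sinh/cosh, t real → ∞), |cosh(6z + 1)| grows like e^{6|t|}/2, so ρ ≥ 1. Hence ρ = 1.
Therefore ρ = 1.

Order ρ = 1.


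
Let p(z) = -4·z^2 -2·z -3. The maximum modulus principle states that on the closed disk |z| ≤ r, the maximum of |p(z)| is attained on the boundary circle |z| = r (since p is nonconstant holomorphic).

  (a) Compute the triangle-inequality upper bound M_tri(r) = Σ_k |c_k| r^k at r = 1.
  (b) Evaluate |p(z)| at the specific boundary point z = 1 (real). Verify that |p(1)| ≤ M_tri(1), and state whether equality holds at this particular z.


Coefficients: c_0 = -3, c_1 = -2, c_2 = -4. Radius r = 1.
Part (a). Triangle bound: M_tri(r) = Σ_k |c_k| r^k
  = |-3|·1^0 + |-2|·1^1 + |-4|·1^2
  = 3 + 2 + 4 = 9.
This bounds M(r) := max_{|z|=r} |p(z)| from above; equality holds iff all terms c_k z^k can be made to align in phase at a single z on |z|=r.
Part (b). At z = 1 (real, on the circle |z| = r):
  p(1) = (-3)·1^0 + (-2)·1^1 + (-4)·1^2 = -9.
  |p(1)| = 9.
Since all nonzero coefficients share the same sign, |p(1)| = 9 = M_tri(1); the triangle bound is attained at z = 1, so in fact M(r) = 9.

M_tri(1) = 9; |p(1)| = 9; equality at z=1: yes.


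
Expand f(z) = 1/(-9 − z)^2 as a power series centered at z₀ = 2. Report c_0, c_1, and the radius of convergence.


Let w = z − z₀, so z = z₀ + w.
Then -9 − z = -9 − (z₀ + w) = (-9 − z₀) − w = -11 − w.
f(z) = 1/(-11 − w)^2 = (1/(-11)^2) · (1 − w/(-11))^{−2}.
By the binomial series (1−u)^{−2} = Σ_{n≥0} C(n+1, 1) u^n for |u|<1, with u = w/(-11):
  c_n = C(n+1, 1) / (-11)^(n+2).
  c_0 = 1/(-11)^2 = 1/121.
  c_1 = 2/(-11)^3 = -2/1331.
The series is valid for |w/d| < 1, i.e. |z − z₀| < |d|.
Radius of convergence: R = |-9 − z₀| = |-11| = 11 (distance from z₀ to the singularity z = -9).

c_0 = 1/121, c_1 = -2/1331; R = 11.


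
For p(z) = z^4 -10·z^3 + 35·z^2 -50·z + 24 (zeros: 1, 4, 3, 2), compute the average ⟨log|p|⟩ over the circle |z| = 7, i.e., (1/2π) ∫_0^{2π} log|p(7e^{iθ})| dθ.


Zeros: 1, 2, 3, 4; r = 7.
Inside |z| < r: 1, 2, 3, 4. Outside (|z| ≥ r): ∅.
p(0) = 24, so log|p(0)| = log(24) = 3.1781.
Apply Jensen: I(r) = log|p(0)| + Σ_k log(r/|z_k|), summed over zeros inside |z| < r.
  log(r/|z_k|) for z_k = 1: log(7/1) = 1.9459
  log(r/|z_k|) for z_k = 4: log(7/4) = 0.5596
  log(r/|z_k|) for z_k = 3: log(7/3) = 0.8473
  log(r/|z_k|) for z_k = 2: log(7/2) = 1.2528
Sum over inside zeros: 4.6056.
I(r) = log|p(0)| + (inside sum) = 3.1781 + 4.6056 = 7.7836.
Closed form (all zeros inside, monic): I(r) = n·log(r) = 4·log(7) = 7.7836. ✓

I(r) ≈ 7.7836.


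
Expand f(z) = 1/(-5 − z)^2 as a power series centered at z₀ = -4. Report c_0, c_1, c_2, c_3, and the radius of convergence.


Let w = z − z₀, so z = z₀ + w.
Then -5 − z = -5 − (z₀ + w) = (-5 − z₀) − w = -1 − w.
f(z) = 1/(-1 − w)^2 = (1/(-1)^2) · (1 − w/(-1))^{−2}.
By the binomial series (1−u)^{−2} = Σ_{n≥0} C(n+1, 1) u^n for |u|<1, with u = w/(-1):
  c_n = C(n+1, 1) / (-1)^(n+2).
  c_0 = 1/(-1)^2 = 1.
  c_1 = 2/(-1)^3 = -2.
  c_2 = 3/(-1)^4 = 3.
  c_3 = 4/(-1)^5 = -4.
The series is valid for |w/d| < 1, i.e. |z − z₀| < |d|.
Radius of convergence: R = |-5 − z₀| = |-1| = 1 (distance from z₀ to the singularity z = -5).

c_0 = 1, c_1 = -2, c_2 = 3, c_3 = -4; R = 1.


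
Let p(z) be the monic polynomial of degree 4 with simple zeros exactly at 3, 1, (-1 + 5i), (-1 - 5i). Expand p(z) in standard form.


The polynomial is p(z) = ∏_{α ∈ S} (z − α), where S = {3, 1, (-1 + 5i), (-1 - 5i)}.
Expanding the product yields: p(z) = z^4 -2·z^3 + 21·z^2 -98·z + 78.
Note conjugate pairs combine to real quadratics: (z − (-1+5i))(z − (-1−5i)) = z² + 2z + 26.
The resulting polynomial has degree 4 and real coefficients as required.

p(z) = z^4 -2·z^3 + 21·z^2 -98·z + 78.


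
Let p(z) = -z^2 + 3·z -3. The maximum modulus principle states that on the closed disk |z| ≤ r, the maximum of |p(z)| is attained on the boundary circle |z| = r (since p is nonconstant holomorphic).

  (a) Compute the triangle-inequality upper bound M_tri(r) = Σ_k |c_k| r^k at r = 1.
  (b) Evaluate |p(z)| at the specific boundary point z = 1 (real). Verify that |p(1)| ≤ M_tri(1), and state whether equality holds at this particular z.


Coefficients: c_0 = -3, c_1 = 3, c_2 = -1. Radius r = 1.
Part (a). Triangle bound: M_tri(r) = Σ_k |c_k| r^k
  = |-3|·1^0 + |3|·1^1 + |-1|·1^2
  = 3 + 3 + 1 = 7.
This bounds M(r) := max_{|z|=r} |p(z)| from above; equality holds iff all terms c_k z^k can be made to align in phase at a single z on |z|=r.
Part (b). At z = 1 (real, on the circle |z| = r):
  p(1) = (-3)·1^0 + (3)·1^1 + (-1)·1^2 = -1.
  |p(1)| = 1.
Check: |p(1)| = 1 ≤ 7 = M_tri(1). ✓ Equality does not hold at z = 1 (the coefficients have mixed signs, so the terms do not all align in phase there).

M_tri(1) = 7; |p(1)| = 1; equality at z=1: no.


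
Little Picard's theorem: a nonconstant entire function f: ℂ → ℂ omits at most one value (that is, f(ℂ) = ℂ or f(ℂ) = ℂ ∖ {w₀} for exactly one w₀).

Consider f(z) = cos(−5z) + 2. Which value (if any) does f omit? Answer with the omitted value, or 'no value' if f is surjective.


Little Picard bounds the complement of f(ℂ) to at most one point.
cos is entire and surjective onto ℂ: for every w ∈ ℂ, cos(ζ) = w has a solution ζ ∈ ℂ (e.g., via the complex inverse arccos). With ζ = −5z this gives z = ζ/(-5). Then 1·cos(−5z) takes every value in 1·ℂ = ℂ, and adding 2 is a bijection of ℂ. So f is surjective and omits no value. (Note: only on the real line is cos bounded by [−1, 1].)

Omitted value: no value.


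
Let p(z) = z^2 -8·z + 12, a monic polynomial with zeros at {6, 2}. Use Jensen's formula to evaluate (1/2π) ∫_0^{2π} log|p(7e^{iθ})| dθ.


Zeros: 2, 6; r = 7.
Inside |z| < r: 2, 6. Outside (|z| ≥ r): ∅.
p(0) = 12, so log|p(0)| = log(12) = 2.4849.
Apply Jensen: I(r) = log|p(0)| + Σ_k log(r/|z_k|), summed over zeros inside |z| < r.
  log(r/|z_k|) for z_k = 6: log(7/6) = 0.1542
  log(r/|z_k|) for z_k = 2: log(7/2) = 1.2528
Sum over inside zeros: 1.4069.
I(r) = log|p(0)| + (inside sum) = 2.4849 + 1.4069 = 3.8918.
Closed form (all zeros inside, monic): I(r) = n·log(r) = 2·log(7) = 3.8918. ✓

I(r) ≈ 3.8918.


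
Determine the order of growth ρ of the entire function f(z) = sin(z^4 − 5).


Write sin(w) = (e^{iw} ± e^{−iw})/(2 or 2i), so |sin(w)| ≤ e^{|w|}. With w = z^4 − 5, |w| ≤ 1r^4 + 5 on |z|=r, giving M(r) ≤ e^{1r^4 + 5} and ρ ≤ 4. For the lower bound, choose z on |z|=r with 1z^4 purely imaginary of modulus 1r^4; then |sin(z^4 − 5)| grows like e^{1r^4}/2, so ρ ≥ 4. Hence ρ = 4.
Therefore ρ = 4.

Order ρ = 4.


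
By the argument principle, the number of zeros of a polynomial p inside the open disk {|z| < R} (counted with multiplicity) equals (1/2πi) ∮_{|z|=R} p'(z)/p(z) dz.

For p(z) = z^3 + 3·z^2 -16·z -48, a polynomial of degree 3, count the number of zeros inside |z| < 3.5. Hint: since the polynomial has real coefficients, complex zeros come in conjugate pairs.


The zeros of p are: -4, -3, 4.
Their magnitudes are: 4, 3, 4.
Zeros with |z| < R = 3.5: -3.
Count = 1.
By the argument principle, (1/2πi) ∮_{|z|=R} p'(z)/p(z) dz equals exactly this count.

Number of zeros inside |z| < 3.5: 1.


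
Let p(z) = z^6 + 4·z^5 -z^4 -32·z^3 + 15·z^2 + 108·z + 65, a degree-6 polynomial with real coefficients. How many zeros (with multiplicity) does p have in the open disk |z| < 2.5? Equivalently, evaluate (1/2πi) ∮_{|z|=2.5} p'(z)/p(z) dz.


The zeros of p are: (-3 + 2i), (-3 - 2i), -1, -1, (2 + 1i), (2 - 1i).
Their magnitudes are: 3.606, 3.606, 1, 1, 2.236, 2.236.
Zeros with |z| < R = 2.5: -1, -1, (2 + 1i), (2 - 1i).
Count = 4.
By the argument principle, (1/2πi) ∮_{|z|=R} p'(z)/p(z) dz equals exactly this count.

Number of zeros inside |z| < 2.5: 4.


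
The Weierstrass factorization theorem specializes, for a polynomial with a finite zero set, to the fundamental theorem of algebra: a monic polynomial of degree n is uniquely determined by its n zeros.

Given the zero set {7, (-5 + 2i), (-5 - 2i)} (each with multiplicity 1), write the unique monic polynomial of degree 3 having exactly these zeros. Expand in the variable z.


The polynomial is p(z) = ∏_{α ∈ S} (z − α), where S = {7, (-5 + 2i), (-5 - 2i)}.
Expanding the product yields: p(z) = z^3 + 3·z^2 -41·z -203.
Note conjugate pairs combine to real quadratics: (z − (-5+2i))(z − (-5−2i)) = z² + 10z + 29.
The resulting polynomial has degree 3 and real coefficients as required.

p(z) = z^3 + 3·z^2 -41·z -203.


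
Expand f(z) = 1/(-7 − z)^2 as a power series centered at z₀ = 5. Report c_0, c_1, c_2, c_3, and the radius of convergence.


Let w = z − z₀, so z = z₀ + w.
Then -7 − z = -7 − (z₀ + w) = (-7 − z₀) − w = -12 − w.
f(z) = 1/(-12 − w)^2 = (1/(-12)^2) · (1 − w/(-12))^{−2}.
By the binomial series (1−u)^{−2} = Σ_{n≥0} C(n+1, 1) u^n for |u|<1, with u = w/(-12):
  c_n = C(n+1, 1) / (-12)^(n+2).
  c_0 = 1/(-12)^2 = 1/144.
  c_1 = 2/(-12)^3 = -1/864.
  c_2 = 3/(-12)^4 = 1/6912.
  c_3 = 4/(-12)^5 = -1/62208.
The series is valid for |w/d| < 1, i.e. |z − z₀| < |d|.
Radius of convergence: R = |-7 − z₀| = |-12| = 12 (distance from z₀ to the singularity z = -7).

c_0 = 1/144, c_1 = -1/864, c_2 = 1/6912, c_3 = -1/62208; R = 12.


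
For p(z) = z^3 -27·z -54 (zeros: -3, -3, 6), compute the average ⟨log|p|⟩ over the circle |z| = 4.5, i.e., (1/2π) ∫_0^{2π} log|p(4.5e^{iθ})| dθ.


Zeros: -3, -3, 6; r = 4.5.
Inside |z| < r: -3, -3. Outside (|z| ≥ r): 6.
p(0) = -54, so log|p(0)| = log(54) = 3.9890.
Apply Jensen: I(r) = log|p(0)| + Σ_k log(r/|z_k|), summed over zeros inside |z| < r.
  log(r/|z_k|) for z_k = -3: log(4.5/3) = 0.4055
  log(r/|z_k|) for z_k = -3: log(4.5/3) = 0.4055
  Outside zeros (6) contribute nothing to the Jensen sum.
Sum over inside zeros: 0.8109.
I(r) = log|p(0)| + (inside sum) = 3.9890 + 0.8109 = 4.7999.
Note: since some zeros are outside |z| ≤ r, the simplified n·log(r) form does NOT apply — only the inside zeros contribute.

I(r) ≈ 4.7999.


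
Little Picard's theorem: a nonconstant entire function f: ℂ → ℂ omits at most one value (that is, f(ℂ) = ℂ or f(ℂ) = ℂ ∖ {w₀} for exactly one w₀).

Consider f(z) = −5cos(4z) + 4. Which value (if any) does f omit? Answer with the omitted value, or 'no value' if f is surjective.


Little Picard bounds the complement of f(ℂ) to at most one point.
cos is entire and surjective onto ℂ: for every w ∈ ℂ, cos(ζ) = w has a solution ζ ∈ ℂ (e.g., via the complex inverse arccos). With ζ = 4z this gives z = ζ/(4). Then -5·cos(4z) takes every value in -5·ℂ = ℂ, and adding 4 is a bijection of ℂ. So f is surjective and omits no value. (Note: only on the real line is cos bounded by [−1, 1].)

Omitted value: no value.


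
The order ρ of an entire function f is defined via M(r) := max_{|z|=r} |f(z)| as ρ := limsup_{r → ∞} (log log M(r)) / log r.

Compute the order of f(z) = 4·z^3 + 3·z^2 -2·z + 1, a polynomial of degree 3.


|f(z)| ≤ Σ|c_k|·r^k = O(r^3) as r → ∞. Polynomial growth is O(e^{r^ε}) for every ε > 0 (since r^3/e^{r^ε} → 0), so ρ ≤ ε for all ε > 0, i.e. ρ = 0. Every nonconstant polynomial has order 0.
Therefore ρ = 0.

Order ρ = 0.


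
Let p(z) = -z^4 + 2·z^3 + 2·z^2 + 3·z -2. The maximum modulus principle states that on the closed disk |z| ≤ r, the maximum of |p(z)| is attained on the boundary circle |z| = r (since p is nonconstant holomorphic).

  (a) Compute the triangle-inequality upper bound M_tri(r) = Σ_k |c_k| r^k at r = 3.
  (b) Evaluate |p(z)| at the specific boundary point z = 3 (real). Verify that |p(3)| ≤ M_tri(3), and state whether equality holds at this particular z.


Coefficients: c_0 = -2, c_1 = 3, c_2 = 2, c_3 = 2, c_4 = -1. Radius r = 3.
Part (a). Triangle bound: M_tri(r) = Σ_k |c_k| r^k
  = |-2|·3^0 + |3|·3^1 + |2|·3^2 + |2|·3^3 + |-1|·3^4
  = 2 + 9 + 18 + 54 + 81 = 164.
This bounds M(r) := max_{|z|=r} |p(z)| from above; equality holds iff all terms c_k z^k can be made to align in phase at a single z on |z|=r.
Part (b). At z = 3 (real, on the circle |z| = r):
  p(3) = (-2)·3^0 + (3)·3^1 + (2)·3^2 + (2)·3^3 + (-1)·3^4 = -2.
  |p(3)| = 2.
Check: |p(3)| = 2 ≤ 164 = M_tri(3). ✓ Equality does not hold at z = 3 (the coefficients have mixed signs, so the terms do not all align in phase there).

M_tri(3) = 164; |p(3)| = 2; equality at z=3: no.


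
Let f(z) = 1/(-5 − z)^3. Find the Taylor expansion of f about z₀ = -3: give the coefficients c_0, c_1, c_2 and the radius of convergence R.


Let w = z − z₀, so z = z₀ + w.
Then -5 − z = -5 − (z₀ + w) = (-5 − z₀) − w = -2 − w.
f(z) = 1/(-2 − w)^3 = (1/(-2)^3) · (1 − w/(-2))^{−3}.
By the binomial series (1−u)^{−3} = Σ_{n≥0} C(n+2, 2) u^n for |u|<1, with u = w/(-2):
  c_n = C(n+2, 2) / (-2)^(n+3).
  c_0 = 1/(-2)^3 = -1/8.
  c_1 = 3/(-2)^4 = 3/16.
  c_2 = 6/(-2)^5 = -3/16.
The series is valid for |w/d| < 1, i.e. |z − z₀| < |d|.
Radius of convergence: R = |-5 − z₀| = |-2| = 2 (distance from z₀ to the singularity z = -5).

c_0 = -1/8, c_1 = 3/16, c_2 = -3/16; R = 2.


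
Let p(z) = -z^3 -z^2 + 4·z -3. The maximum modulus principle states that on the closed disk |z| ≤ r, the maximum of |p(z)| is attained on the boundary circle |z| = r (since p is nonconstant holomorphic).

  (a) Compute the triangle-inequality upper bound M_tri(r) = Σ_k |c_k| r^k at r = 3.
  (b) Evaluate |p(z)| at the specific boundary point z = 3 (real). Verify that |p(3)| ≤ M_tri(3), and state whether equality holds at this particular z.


Coefficients: c_0 = -3, c_1 = 4, c_2 = -1, c_3 = -1. Radius r = 3.
Part (a). Triangle bound: M_tri(r) = Σ_k |c_k| r^k
  = |-3|·3^0 + |4|·3^1 + |-1|·3^2 + |-1|·3^3
  = 3 + 12 + 9 + 27 = 51.
This bounds M(r) := max_{|z|=r} |p(z)| from above; equality holds iff all terms c_k z^k can be made to align in phase at a single z on |z|=r.
Part (b). At z = 3 (real, on the circle |z| = r):
  p(3) = (-3)·3^0 + (4)·3^1 + (-1)·3^2 + (-1)·3^3 = -27.
  |p(3)| = 27.
Check: |p(3)| = 27 ≤ 51 = M_tri(3). ✓ Equality does not hold at z = 3 (the coefficients have mixed signs, so the terms do not all align in phase there).

M_tri(3) = 51; |p(3)| = 27; equality at z=3: no.


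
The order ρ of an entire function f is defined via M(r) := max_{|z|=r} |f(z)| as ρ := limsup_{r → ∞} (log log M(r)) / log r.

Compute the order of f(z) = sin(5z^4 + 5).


Write sin(w) = (e^{iw} ± e^{−iw})/(2 or 2i), so |sin(w)| ≤ e^{|w|}. With w = 5z^4 + 5, |w| ≤ 5r^4 + 5 on |z|=r, giving M(r) ≤ e^{5r^4 + 5} and ρ ≤ 4. For the lower bound, choose z on |z|=r with 5z^4 purely imaginary of modulus 5r^4; then |sin(5z^4 + 5)| grows like e^{5r^4}/2, so ρ ≥ 4. Hence ρ = 4.
Therefore ρ = 4.

Order ρ = 4.


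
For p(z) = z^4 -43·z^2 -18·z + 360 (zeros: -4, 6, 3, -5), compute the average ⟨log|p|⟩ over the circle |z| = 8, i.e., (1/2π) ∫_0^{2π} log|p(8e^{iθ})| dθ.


Zeros: -5, -4, 3, 6; r = 8.
Inside |z| < r: -5, -4, 3, 6. Outside (|z| ≥ r): ∅.
p(0) = 360, so log|p(0)| = log(360) = 5.8861.
Apply Jensen: I(r) = log|p(0)| + Σ_k log(r/|z_k|), summed over zeros inside |z| < r.
  log(r/|z_k|) for z_k = -4: log(8/4) = 0.6931
  log(r/|z_k|) for z_k = 6: log(8/6) = 0.2877
  log(r/|z_k|) for z_k = 3: log(8/3) = 0.9808
  log(r/|z_k|) for z_k = -5: log(8/5) = 0.4700
Sum over inside zeros: 2.4317.
I(r) = log|p(0)| + (inside sum) = 5.8861 + 2.4317 = 8.3178.
Closed form (all zeros inside, monic): I(r) = n·log(r) = 4·log(8) = 8.3178. ✓

I(r) ≈ 8.3178.


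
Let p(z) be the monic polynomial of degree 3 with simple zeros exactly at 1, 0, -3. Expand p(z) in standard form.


The polynomial is p(z) = ∏_{α ∈ S} (z − α), where S = {1, 0, -3}.
Expanding the product yields: p(z) = z^3 + 2·z^2 -3·z.
The resulting polynomial has degree 3 and real coefficients as required.

p(z) = z^3 + 2·z^2 -3·z.


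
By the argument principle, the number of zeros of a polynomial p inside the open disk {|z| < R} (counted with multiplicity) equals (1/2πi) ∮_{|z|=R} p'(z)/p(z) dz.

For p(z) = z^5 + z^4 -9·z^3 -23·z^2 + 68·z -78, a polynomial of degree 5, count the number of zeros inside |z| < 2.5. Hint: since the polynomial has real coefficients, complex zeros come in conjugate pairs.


The zeros of p are: 3, (1 + 1i), (1 - 1i), (-3 + 2i), (-3 - 2i).
Their magnitudes are: 3, 1.414, 1.414, 3.606, 3.606.
Zeros with |z| < R = 2.5: (1 + 1i), (1 - 1i).
Count = 2.
By the argument principle, (1/2πi) ∮_{|z|=R} p'(z)/p(z) dz equals exactly this count.

Number of zeros inside |z| < 2.5: 2.


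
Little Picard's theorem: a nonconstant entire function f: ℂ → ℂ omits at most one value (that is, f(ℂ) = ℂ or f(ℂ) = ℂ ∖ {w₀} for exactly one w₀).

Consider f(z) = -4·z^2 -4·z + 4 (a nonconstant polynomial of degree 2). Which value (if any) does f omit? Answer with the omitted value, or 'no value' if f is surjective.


Little Picard bounds the complement of f(ℂ) to at most one point.
For every w ∈ ℂ, the equation p(z) − w = 0 is a nonconstant polynomial in z and hence has at least one root by the fundamental theorem of algebra. So p is surjective onto ℂ, omitting no value.

Omitted value: no value.


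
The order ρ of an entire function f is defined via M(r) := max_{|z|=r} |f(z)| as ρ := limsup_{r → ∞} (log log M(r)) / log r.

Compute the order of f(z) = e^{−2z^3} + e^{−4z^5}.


Each summand is entire of order 3 and 5 respectively (as in the single-exponential case). The order of a sum is at most the max of the orders, so ρ ≤ 5. For the lower bound: on |z|=r choose arg z so that -4z^5 is real positive; then |e^{-4z^5}| = e^{4r^5} while |e^{-2z^3}| ≤ e^{2r^3} = o(e^{4r^5}). So |f| ≥ e^{4r^5}(1 − o(1)) and ρ ≥ 5. Hence ρ = max(3, 5) = 5.
Therefore ρ = 5.

Order ρ = 5.


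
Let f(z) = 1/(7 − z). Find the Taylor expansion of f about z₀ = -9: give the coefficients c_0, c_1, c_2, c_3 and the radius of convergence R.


Let w = z − z₀, so z = z₀ + w.
Then 7 − z = 7 − (z₀ + w) = (7 − z₀) − w = 16 − w.
f(z) = 1/(16 − w) = (1/(16)) · 1/(1 − w/(16)) = Σ_{n≥0} w^n / (16)^(n+1).
So c_n = 1/(16)^(n+1):
  c_0 = 1/(16)^1 = 1/16.
  c_1 = 1/(16)^2 = 1/256.
  c_2 = 1/(16)^3 = 1/4096.
  c_3 = 1/(16)^4 = 1/65536.
The series is valid for |w/d| < 1, i.e. |z − z₀| < |d|.
Radius of convergence: R = |7 − z₀| = |16| = 16 (distance from z₀ to the singularity z = 7).

c_0 = 1/16, c_1 = 1/256, c_2 = 1/4096, c_3 = 1/65536; R = 16.


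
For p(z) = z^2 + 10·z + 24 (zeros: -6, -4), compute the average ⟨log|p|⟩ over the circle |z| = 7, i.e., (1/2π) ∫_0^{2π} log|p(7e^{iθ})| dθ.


Zeros: -6, -4; r = 7.
Inside |z| < r: -6, -4. Outside (|z| ≥ r): ∅.
p(0) = 24, so log|p(0)| = log(24) = 3.1781.
Apply Jensen: I(r) = log|p(0)| + Σ_k log(r/|z_k|), summed over zeros inside |z| < r.
  log(r/|z_k|) for z_k = -6: log(7/6) = 0.1542
  log(r/|z_k|) for z_k = -4: log(7/4) = 0.5596
Sum over inside zeros: 0.7138.
I(r) = log|p(0)| + (inside sum) = 3.1781 + 0.7138 = 3.8918.
Closed form (all zeros inside, monic): I(r) = n·log(r) = 2·log(7) = 3.8918. ✓

I(r) ≈ 3.8918.


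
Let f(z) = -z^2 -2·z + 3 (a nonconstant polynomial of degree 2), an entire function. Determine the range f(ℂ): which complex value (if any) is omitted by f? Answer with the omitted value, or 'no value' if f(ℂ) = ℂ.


Little Picard bounds the complement of f(ℂ) to at most one point.
For every w ∈ ℂ, the equation p(z) − w = 0 is a nonconstant polynomial in z and hence has at least one root by the fundamental theorem of algebra. So p is surjective onto ℂ, omitting no value.

Omitted value: no value.


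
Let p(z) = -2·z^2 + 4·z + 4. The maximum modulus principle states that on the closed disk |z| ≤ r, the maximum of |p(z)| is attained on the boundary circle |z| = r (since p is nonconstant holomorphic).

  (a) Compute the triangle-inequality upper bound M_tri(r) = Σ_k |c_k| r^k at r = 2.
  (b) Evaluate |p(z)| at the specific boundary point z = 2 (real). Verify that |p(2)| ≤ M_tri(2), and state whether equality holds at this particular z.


Coefficients: c_0 = 4, c_1 = 4, c_2 = -2. Radius r = 2.
Part (a). Triangle bound: M_tri(r) = Σ_k |c_k| r^k
  = |4|·2^0 + |4|·2^1 + |-2|·2^2
  = 4 + 8 + 8 = 20.
This bounds M(r) := max_{|z|=r} |p(z)| from above; equality holds iff all terms c_k z^k can be made to align in phase at a single z on |z|=r.
Part (b). At z = 2 (real, on the circle |z| = r):
  p(2) = (4)·2^0 + (4)·2^1 + (-2)·2^2 = 4.
  |p(2)| = 4.
Check: |p(2)| = 4 ≤ 20 = M_tri(2). ✓ Equality does not hold at z = 2 (the coefficients have mixed signs, so the terms do not all align in phase there).

M_tri(2) = 20; |p(2)| = 4; equality at z=2: no.


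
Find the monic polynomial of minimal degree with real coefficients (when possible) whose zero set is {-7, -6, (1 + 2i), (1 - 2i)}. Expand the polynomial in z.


The polynomial is p(z) = ∏_{α ∈ S} (z − α), where S = {-7, -6, (1 + 2i), (1 - 2i)}.
Expanding the product yields: p(z) = z^4 + 11·z^3 + 21·z^2 -19·z + 210.
Note conjugate pairs combine to real quadratics: (z − (1+2i))(z − (1−2i)) = z² − 2z + 5.
The resulting polynomial has degree 4 and real coefficients as required.

p(z) = z^4 + 11·z^3 + 21·z^2 -19·z + 210.


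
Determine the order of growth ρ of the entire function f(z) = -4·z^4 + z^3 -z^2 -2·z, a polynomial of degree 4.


|f(z)| ≤ Σ|c_k|·r^k = O(r^4) as r → ∞. Polynomial growth is O(e^{r^ε}) for every ε > 0 (since r^4/e^{r^ε} → 0), so ρ ≤ ε for all ε > 0, i.e. ρ = 0. Every nonconstant polynomial has order 0.
Therefore ρ = 0.

Order ρ = 0.


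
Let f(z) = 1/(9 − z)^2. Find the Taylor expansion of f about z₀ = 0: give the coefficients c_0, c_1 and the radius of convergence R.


Let w = z − z₀, so z = z₀ + w.
Then 9 − z = 9 − (z₀ + w) = (9 − z₀) − w = 9 − w.
f(z) = 1/(9 − w)^2 = (1/(9)^2) · (1 − w/(9))^{−2}.
By the binomial series (1−u)^{−2} = Σ_{n≥0} C(n+1, 1) u^n for |u|<1, with u = w/(9):
  c_n = C(n+1, 1) / (9)^(n+2).
  c_0 = 1/(9)^2 = 1/81.
  c_1 = 2/(9)^3 = 2/729.
The series is valid for |w/d| < 1, i.e. |z − z₀| < |d|.
Radius of convergence: R = |9 − z₀| = |9| = 9 (distance from z₀ to the singularity z = 9).

c_0 = 1/81, c_1 = 2/729; R = 9.


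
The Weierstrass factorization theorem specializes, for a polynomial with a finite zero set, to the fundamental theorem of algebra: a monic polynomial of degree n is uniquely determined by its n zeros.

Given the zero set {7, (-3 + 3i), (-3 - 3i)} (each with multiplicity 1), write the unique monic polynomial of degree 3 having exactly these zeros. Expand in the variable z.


The polynomial is p(z) = ∏_{α ∈ S} (z − α), where S = {7, (-3 + 3i), (-3 - 3i)}.
Expanding the product yields: p(z) = z^3 -z^2 -24·z -126.
Note conjugate pairs combine to real quadratics: (z − (-3+3i))(z − (-3−3i)) = z² + 6z + 18.
The resulting polynomial has degree 3 and real coefficients as required.

p(z) = z^3 -z^2 -24·z -126.


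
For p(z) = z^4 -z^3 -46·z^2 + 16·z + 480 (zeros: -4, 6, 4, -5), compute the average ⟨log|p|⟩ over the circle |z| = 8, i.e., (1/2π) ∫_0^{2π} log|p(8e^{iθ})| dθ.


Zeros: -5, -4, 4, 6; r = 8.
Inside |z| < r: -5, -4, 4, 6. Outside (|z| ≥ r): ∅.
p(0) = 480, so log|p(0)| = log(480) = 6.1738.
Apply Jensen: I(r) = log|p(0)| + Σ_k log(r/|z_k|), summed over zeros inside |z| < r.
  log(r/|z_k|) for z_k = -4: log(8/4) = 0.6931
  log(r/|z_k|) for z_k = 6: log(8/6) = 0.2877
  log(r/|z_k|) for z_k = 4: log(8/4) = 0.6931
  log(r/|z_k|) for z_k = -5: log(8/5) = 0.4700
Sum over inside zeros: 2.1440.
I(r) = log|p(0)| + (inside sum) = 6.1738 + 2.1440 = 8.3178.
Closed form (all zeros inside, monic): I(r) = n·log(r) = 4·log(8) = 8.3178. ✓

I(r) ≈ 8.3178.


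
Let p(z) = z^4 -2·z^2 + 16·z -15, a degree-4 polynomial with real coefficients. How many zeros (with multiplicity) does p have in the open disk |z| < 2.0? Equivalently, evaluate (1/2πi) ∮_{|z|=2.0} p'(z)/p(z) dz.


The zeros of p are: -3, (1 + 2i), (1 - 2i), 1.
Their magnitudes are: 3, 2.236, 2.236, 1.
Zeros with |z| < R = 2.0: 1.
Count = 1.
By the argument principle, (1/2πi) ∮_{|z|=R} p'(z)/p(z) dz equals exactly this count.

Number of zeros inside |z| < 2.0: 1.


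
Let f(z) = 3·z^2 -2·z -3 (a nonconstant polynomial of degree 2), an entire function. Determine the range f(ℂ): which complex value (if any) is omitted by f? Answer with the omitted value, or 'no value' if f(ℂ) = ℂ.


Little Picard bounds the complement of f(ℂ) to at most one point.
For every w ∈ ℂ, the equation p(z) − w = 0 is a nonconstant polynomial in z and hence has at least one root by the fundamental theorem of algebra. So p is surjective onto ℂ, omitting no value.

Omitted value: no value.


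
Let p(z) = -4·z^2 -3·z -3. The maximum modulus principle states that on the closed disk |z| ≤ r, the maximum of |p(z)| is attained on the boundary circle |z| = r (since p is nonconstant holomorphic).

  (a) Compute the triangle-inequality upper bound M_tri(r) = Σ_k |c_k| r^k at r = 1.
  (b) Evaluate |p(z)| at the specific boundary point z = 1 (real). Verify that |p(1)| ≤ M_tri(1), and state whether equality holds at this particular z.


Coefficients: c_0 = -3, c_1 = -3, c_2 = -4. Radius r = 1.
Part (a). Triangle bound: M_tri(r) = Σ_k |c_k| r^k
  = |-3|·1^0 + |-3|·1^1 + |-4|·1^2
  = 3 + 3 + 4 = 10.
This bounds M(r) := max_{|z|=r} |p(z)| from above; equality holds iff all terms c_k z^k can be made to align in phase at a single z on |z|=r.
Part (b). At z = 1 (real, on the circle |z| = r):
  p(1) = (-3)·1^0 + (-3)·1^1 + (-4)·1^2 = -10.
  |p(1)| = 10.
Since all nonzero coefficients share the same sign, |p(1)| = 10 = M_tri(1); the triangle bound is attained at z = 1, so in fact M(r) = 10.

M_tri(1) = 10; |p(1)| = 10; equality at z=1: yes.


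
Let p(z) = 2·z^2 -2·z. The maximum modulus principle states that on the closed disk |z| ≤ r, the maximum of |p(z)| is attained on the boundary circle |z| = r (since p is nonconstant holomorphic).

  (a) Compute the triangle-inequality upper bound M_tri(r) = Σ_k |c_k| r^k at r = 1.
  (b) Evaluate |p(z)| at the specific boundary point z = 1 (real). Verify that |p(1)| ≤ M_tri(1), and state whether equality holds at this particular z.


Coefficients: c_0 = 0, c_1 = -2, c_2 = 2. Radius r = 1.
Part (a). Triangle bound: M_tri(r) = Σ_k |c_k| r^k
  = |0|·1^0 + |-2|·1^1 + |2|·1^2
  = 0 + 2 + 2 = 4.
This bounds M(r) := max_{|z|=r} |p(z)| from above; equality holds iff all terms c_k z^k can be made to align in phase at a single z on |z|=r.
Part (b). At z = 1 (real, on the circle |z| = r):
  p(1) = (0)·1^0 + (-2)·1^1 + (2)·1^2 = 0.
  |p(1)| = 0.
Check: |p(1)| = 0 ≤ 4 = M_tri(1). ✓ Equality does not hold at z = 1 (the coefficients have mixed signs, so the terms do not all align in phase there).

M_tri(1) = 4; |p(1)| = 0; equality at z=1: no.


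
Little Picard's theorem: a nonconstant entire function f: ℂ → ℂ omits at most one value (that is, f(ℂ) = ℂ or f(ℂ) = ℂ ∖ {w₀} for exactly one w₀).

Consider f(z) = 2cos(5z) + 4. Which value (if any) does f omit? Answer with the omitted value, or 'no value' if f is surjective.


Little Picard bounds the complement of f(ℂ) to at most one point.
cos is entire and surjective onto ℂ: for every w ∈ ℂ, cos(ζ) = w has a solution ζ ∈ ℂ (e.g., via the complex inverse arccos). With ζ = 5z this gives z = ζ/(5). Then 2·cos(5z) takes every value in 2·ℂ = ℂ, and adding 4 is a bijection of ℂ. So f is surjective and omits no value. (Note: only on the real line is cos bounded by [−1, 1].)

Omitted value: no value.


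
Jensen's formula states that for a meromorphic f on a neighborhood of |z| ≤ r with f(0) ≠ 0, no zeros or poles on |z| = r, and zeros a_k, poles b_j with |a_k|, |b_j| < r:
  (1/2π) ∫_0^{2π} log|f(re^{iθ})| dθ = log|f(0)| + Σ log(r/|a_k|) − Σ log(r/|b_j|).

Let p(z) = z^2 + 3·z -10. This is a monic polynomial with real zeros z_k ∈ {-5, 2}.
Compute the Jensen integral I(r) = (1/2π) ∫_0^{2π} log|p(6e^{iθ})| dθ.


Zeros: -5, 2; r = 6.
Inside |z| < r: -5, 2. Outside (|z| ≥ r): ∅.
p(0) = -10, so log|p(0)| = log(10) = 2.3026.
Apply Jensen: I(r) = log|p(0)| + Σ_k log(r/|z_k|), summed over zeros inside |z| < r.
  log(r/|z_k|) for z_k = -5: log(6/5) = 0.1823
  log(r/|z_k|) for z_k = 2: log(6/2) = 1.0986
Sum over inside zeros: 1.2809.
I(r) = log|p(0)| + (inside sum) = 2.3026 + 1.2809 = 3.5835.
Closed form (all zeros inside, monic): I(r) = n·log(r) = 2·log(6) = 3.5835. ✓

I(r) ≈ 3.5835.


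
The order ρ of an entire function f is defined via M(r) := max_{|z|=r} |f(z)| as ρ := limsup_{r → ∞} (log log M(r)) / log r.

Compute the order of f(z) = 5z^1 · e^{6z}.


M(r) = max_{|z|=r} |5|·|z|^1·|e^{6z}| = 5·r^1 · e^{6r^1} (the factors attain their maxima compatibly on |z|=r). Then log M(r) = log 5 + 1·log r + 6r^1, dominated by the last term, so log log M(r) ~ 1·log r. The polynomial factor 5z^1 contributes only a log r term and does not affect the order. ρ = 1.
Therefore ρ = 1.

Order ρ = 1.


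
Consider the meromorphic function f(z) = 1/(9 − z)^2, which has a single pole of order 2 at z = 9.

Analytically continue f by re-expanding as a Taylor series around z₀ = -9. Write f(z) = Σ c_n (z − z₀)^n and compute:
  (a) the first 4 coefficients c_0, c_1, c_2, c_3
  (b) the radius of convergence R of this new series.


Let w = z − z₀, so z = z₀ + w.
Then 9 − z = 9 − (z₀ + w) = (9 − z₀) − w = 18 − w.
f(z) = 1/(18 − w)^2 = (1/(18)^2) · (1 − w/(18))^{−2}.
By the binomial series (1−u)^{−2} = Σ_{n≥0} C(n+1, 1) u^n for |u|<1, with u = w/(18):
  c_n = C(n+1, 1) / (18)^(n+2).
  c_0 = 1/(18)^2 = 1/324.
  c_1 = 2/(18)^3 = 1/2916.
  c_2 = 3/(18)^4 = 1/34992.
  c_3 = 4/(18)^5 = 1/472392.
The series is valid for |w/d| < 1, i.e. |z − z₀| < |d|.
Radius of convergence: R = |9 − z₀| = |18| = 18 (distance from z₀ to the singularity z = 9).

c_0 = 1/324, c_1 = 1/2916, c_2 = 1/34992, c_3 = 1/472392; R = 18.


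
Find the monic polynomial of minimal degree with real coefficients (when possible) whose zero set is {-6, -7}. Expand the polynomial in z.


The polynomial is p(z) = ∏_{α ∈ S} (z − α), where S = {-6, -7}.
Expanding the product yields: p(z) = z^2 + 13·z + 42.
The resulting polynomial has degree 2 and real coefficients as required.

p(z) = z^2 + 13·z + 42.


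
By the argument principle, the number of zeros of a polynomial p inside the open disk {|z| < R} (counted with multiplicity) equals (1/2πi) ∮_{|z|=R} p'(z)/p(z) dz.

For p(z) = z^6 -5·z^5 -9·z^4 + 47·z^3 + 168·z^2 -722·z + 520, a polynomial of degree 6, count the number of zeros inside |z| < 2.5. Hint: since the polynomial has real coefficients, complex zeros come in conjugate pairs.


The zeros of p are: (-3 + 2i), (-3 - 2i), 4, 1, (3 + 1i), (3 - 1i).
Their magnitudes are: 3.606, 3.606, 4, 1, 3.162, 3.162.
Zeros with |z| < R = 2.5: 1.
Count = 1.
By the argument principle, (1/2πi) ∮_{|z|=R} p'(z)/p(z) dz equals exactly this count.

Number of zeros inside |z| < 2.5: 1.


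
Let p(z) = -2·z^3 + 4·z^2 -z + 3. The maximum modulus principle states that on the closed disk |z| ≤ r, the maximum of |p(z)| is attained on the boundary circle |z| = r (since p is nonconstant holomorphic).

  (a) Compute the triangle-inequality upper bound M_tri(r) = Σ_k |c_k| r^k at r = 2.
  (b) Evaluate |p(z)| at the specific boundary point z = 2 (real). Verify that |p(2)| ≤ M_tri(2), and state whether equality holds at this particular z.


Coefficients: c_0 = 3, c_1 = -1, c_2 = 4, c_3 = -2. Radius r = 2.
Part (a). Triangle bound: M_tri(r) = Σ_k |c_k| r^k
  = |3|·2^0 + |-1|·2^1 + |4|·2^2 + |-2|·2^3
  = 3 + 2 + 16 + 16 = 37.
This bounds M(r) := max_{|z|=r} |p(z)| from above; equality holds iff all terms c_k z^k can be made to align in phase at a single z on |z|=r.
Part (b). At z = 2 (real, on the circle |z| = r):
  p(2) = (3)·2^0 + (-1)·2^1 + (4)·2^2 + (-2)·2^3 = 1.
  |p(2)| = 1.
Check: |p(2)| = 1 ≤ 37 = M_tri(2). ✓ Equality does not hold at z = 2 (the coefficients have mixed signs, so the terms do not all align in phase there).

M_tri(2) = 37; |p(2)| = 1; equality at z=2: no.


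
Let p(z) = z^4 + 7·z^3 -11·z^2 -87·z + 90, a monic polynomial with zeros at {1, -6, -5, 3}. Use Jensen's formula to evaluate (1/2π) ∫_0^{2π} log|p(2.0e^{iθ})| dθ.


Zeros: -6, -5, 1, 3; r = 2.0.
Inside |z| < r: 1. Outside (|z| ≥ r): -6, -5, 3.
p(0) = 90, so log|p(0)| = log(90) = 4.4998.
Apply Jensen: I(r) = log|p(0)| + Σ_k log(r/|z_k|), summed over zeros inside |z| < r.
  log(r/|z_k|) for z_k = 1: log(2.0/1) = 0.6931
  Outside zeros (-6, -5, 3) contribute nothing to the Jensen sum.
Sum over inside zeros: 0.6931.
I(r) = log|p(0)| + (inside sum) = 4.4998 + 0.6931 = 5.1930.
Note: since some zeros are outside |z| ≤ r, the simplified n·log(r) form does NOT apply — only the inside zeros contribute.

I(r) ≈ 5.1930.


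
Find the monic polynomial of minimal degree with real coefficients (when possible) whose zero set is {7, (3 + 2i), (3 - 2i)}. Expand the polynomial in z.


The polynomial is p(z) = ∏_{α ∈ S} (z − α), where S = {7, (3 + 2i), (3 - 2i)}.
Expanding the product yields: p(z) = z^3 -13·z^2 + 55·z -91.
Note conjugate pairs combine to real quadratics: (z − (3+2i))(z − (3−2i)) = z² − 6z + 13.
The resulting polynomial has degree 3 and real coefficients as required.

p(z) = z^3 -13·z^2 + 55·z -91.
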